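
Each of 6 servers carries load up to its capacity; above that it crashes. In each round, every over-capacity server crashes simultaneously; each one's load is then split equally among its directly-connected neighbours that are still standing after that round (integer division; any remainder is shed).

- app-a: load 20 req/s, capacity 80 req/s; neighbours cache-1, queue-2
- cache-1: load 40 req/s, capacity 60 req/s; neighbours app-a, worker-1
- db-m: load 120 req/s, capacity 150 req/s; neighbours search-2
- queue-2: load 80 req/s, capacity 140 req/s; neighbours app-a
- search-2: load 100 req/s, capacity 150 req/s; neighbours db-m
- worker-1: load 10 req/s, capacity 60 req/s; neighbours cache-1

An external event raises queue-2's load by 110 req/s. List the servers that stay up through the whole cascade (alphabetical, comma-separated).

Round 1 — queue-2 at 190 > 140. queue-2 crashes.
  queue-2 sheds 190 req/s to app-a: 190 each.
    app-a: 20+190 = 210 > 80
Round 2 — app-a crashes.
  app-a sheds 210 req/s to cache-1: 210 each.
    cache-1: 40+210 = 250 > 60
Round 3 — cache-1 crashes.
  cache-1 sheds 250 req/s to worker-1: 250 each.
    worker-1: 10+250 = 260 > 60
Round 4 — worker-1 crashes.
  worker-1 sheds 260 req/s: no online neighbours, lost.
No further crashes.

db-m, search-2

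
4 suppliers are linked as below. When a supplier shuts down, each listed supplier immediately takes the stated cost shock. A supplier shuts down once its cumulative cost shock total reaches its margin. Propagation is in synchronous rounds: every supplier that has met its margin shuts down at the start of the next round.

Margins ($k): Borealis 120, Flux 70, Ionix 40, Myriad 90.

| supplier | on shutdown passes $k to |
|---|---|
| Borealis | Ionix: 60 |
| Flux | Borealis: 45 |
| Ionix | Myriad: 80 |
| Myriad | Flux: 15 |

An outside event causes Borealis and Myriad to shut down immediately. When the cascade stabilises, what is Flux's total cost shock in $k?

Round 1 — Borealis, Myriad shut down (initial).
  Flux: +15 → 15 < 70
  Ionix: +60 → 60 ≥ 40
Round 2 — Ionix shuts down.
No further shutdowns.

15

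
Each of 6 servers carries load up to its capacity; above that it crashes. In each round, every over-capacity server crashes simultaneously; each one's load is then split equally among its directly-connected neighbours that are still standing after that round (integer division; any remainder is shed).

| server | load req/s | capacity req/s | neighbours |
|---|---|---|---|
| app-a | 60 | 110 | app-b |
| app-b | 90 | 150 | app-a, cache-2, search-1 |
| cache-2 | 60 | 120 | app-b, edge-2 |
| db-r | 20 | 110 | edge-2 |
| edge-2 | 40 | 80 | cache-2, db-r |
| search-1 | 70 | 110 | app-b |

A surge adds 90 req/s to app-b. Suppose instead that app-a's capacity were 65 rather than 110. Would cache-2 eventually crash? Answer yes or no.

no

With app-a's capacity at 65:
Round 1 — app-b at 180 > 150. app-b crashes.
  app-b sheds 180 req/s to app-a, cache-2, search-1: 60 each.
    app-a: 60+60 = 120 > 65
    cache-2: 60+60 = 120 ≤ 120
    search-1: 70+60 = 130 > 110
Round 2 — app-a, search-1 crash.
  app-a sheds 120 req/s: no online neighbours, lost.
  search-1 sheds 130 req/s: no online neighbours, lost.
No further crashes.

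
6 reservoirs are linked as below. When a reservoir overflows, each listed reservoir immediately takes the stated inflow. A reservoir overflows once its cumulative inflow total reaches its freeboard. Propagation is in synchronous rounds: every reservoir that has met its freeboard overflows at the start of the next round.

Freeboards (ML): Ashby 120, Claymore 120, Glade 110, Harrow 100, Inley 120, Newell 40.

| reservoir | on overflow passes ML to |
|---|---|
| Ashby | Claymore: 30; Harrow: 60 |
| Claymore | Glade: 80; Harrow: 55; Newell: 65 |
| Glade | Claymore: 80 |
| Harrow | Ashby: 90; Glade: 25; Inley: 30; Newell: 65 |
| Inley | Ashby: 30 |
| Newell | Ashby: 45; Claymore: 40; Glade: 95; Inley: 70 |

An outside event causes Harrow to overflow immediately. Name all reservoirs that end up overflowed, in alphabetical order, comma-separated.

Round 1 — Harrow overflows (initial).
  Ashby: +90 → 90 < 120
  Glade: +25 → 25 < 110
  Inley: +30 → 30 < 120
  Newell: +65 → 65 ≥ 40
Round 2 — Newell overflows.
  Ashby: +45 → 135 ≥ 120
  Claymore: +40 → 40 < 120
  Glade: +95 → 120 ≥ 110
  Inley: +70 → 100 < 120
Round 3 — Ashby, Glade overflow.
  Claymore: +30+80 → 150 ≥ 120
Round 4 — Claymore overflows.
No further overflows.

Ashby, Claymore, Glade, Harrow, Newell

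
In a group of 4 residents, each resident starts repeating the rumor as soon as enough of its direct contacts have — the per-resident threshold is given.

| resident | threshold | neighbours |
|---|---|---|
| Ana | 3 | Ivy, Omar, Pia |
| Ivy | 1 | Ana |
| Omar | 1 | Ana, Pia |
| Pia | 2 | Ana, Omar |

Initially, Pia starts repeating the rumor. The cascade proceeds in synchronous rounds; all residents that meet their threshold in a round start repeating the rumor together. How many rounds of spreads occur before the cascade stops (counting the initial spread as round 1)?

2

Round 1 — Pia starts repeating the rumor (initial).
Round 2 — checking thresholds:
  Ana: 1 of 3 neighbours < 3, holds.
  Omar: 1 of 2 neighbours ≥ 1, starts repeating the rumor.
Round 3 — no new spreads; cascade stops.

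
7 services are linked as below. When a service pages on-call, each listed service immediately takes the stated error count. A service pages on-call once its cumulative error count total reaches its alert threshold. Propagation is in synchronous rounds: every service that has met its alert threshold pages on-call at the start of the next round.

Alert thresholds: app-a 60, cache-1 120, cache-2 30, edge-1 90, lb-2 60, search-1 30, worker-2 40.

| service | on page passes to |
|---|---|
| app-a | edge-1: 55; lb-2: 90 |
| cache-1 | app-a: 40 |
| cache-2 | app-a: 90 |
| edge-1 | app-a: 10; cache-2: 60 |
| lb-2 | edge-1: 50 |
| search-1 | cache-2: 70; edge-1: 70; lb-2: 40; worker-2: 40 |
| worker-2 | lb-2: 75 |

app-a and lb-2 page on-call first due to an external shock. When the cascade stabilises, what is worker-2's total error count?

Round 1 — app-a, lb-2 page on-call (initial).
  edge-1: +55+50 → 105 ≥ 90
Round 2 — edge-1 pages on-call.
  cache-2: +60 → 60 ≥ 30
Round 3 — cache-2 pages on-call.
No further pages.

0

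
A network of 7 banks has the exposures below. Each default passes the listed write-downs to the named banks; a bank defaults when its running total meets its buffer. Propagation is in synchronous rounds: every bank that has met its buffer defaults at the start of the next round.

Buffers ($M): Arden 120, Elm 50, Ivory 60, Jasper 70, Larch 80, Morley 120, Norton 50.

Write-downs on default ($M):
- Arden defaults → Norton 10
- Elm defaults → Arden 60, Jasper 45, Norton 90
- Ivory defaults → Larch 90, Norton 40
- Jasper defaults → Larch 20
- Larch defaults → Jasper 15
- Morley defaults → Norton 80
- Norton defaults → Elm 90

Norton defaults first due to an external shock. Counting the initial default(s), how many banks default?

Round 1 — Norton defaults (initial).
  Elm: +90 → 90 ≥ 50
Round 2 — Elm defaults.
  Arden: +60 → 60 < 120
  Jasper: +45 → 45 < 70
No further defaults.

2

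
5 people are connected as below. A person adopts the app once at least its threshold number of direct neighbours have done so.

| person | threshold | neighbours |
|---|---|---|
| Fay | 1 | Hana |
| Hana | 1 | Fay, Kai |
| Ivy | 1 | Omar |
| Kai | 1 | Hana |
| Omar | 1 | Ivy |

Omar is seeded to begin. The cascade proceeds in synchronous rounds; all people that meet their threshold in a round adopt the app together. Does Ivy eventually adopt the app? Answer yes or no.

yes

Round 1 — Omar adopts the app (initial).
Round 2 — checking thresholds:
  Ivy: 1 of 1 neighbours ≥ 1, adopts the app.
Round 3 — no new adoptions; cascade stops.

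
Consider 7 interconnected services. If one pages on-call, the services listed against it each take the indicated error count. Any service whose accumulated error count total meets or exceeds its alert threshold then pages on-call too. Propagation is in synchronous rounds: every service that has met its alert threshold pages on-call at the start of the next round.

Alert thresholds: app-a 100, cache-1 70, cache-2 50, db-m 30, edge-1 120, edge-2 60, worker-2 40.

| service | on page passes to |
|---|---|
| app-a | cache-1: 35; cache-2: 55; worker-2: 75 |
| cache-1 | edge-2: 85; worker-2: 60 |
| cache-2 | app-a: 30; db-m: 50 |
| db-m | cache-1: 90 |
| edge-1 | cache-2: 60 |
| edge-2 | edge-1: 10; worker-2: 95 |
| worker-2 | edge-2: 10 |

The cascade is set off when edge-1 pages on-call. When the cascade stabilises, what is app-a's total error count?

Round 1 — edge-1 pages on-call (initial).
  cache-2: +60 → 60 ≥ 50
Round 2 — cache-2 pages on-call.
  app-a: +30 → 30 < 100
  db-m: +50 → 50 ≥ 30
Round 3 — db-m pages on-call.
  cache-1: +90 → 90 ≥ 70
Round 4 — cache-1 pages on-call.
  edge-2: +85 → 85 ≥ 60
  worker-2: +60 → 60 ≥ 40
Round 5 — edge-2, worker-2 page on-call.
No further pages.

30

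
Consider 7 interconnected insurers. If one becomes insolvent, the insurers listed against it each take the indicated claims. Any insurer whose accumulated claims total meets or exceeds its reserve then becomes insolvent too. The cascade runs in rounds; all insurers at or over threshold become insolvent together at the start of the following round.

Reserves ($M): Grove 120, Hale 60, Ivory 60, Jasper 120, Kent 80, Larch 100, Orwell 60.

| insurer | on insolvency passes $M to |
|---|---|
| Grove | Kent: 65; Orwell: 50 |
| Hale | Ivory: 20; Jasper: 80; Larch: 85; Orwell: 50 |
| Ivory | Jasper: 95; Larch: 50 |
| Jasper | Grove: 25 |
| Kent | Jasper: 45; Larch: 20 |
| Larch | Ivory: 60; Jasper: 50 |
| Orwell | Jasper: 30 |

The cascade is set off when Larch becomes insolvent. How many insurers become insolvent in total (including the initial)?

Round 1 — Larch becomes insolvent (initial).
  Ivory: +60 → 60 ≥ 60
  Jasper: +50 → 50 < 120
Round 2 — Ivory becomes insolvent.
  Jasper: +95 → 145 ≥ 120
Round 3 — Jasper becomes insolvent.
  Grove: +25 → 25 < 120
No further insolvencies.

3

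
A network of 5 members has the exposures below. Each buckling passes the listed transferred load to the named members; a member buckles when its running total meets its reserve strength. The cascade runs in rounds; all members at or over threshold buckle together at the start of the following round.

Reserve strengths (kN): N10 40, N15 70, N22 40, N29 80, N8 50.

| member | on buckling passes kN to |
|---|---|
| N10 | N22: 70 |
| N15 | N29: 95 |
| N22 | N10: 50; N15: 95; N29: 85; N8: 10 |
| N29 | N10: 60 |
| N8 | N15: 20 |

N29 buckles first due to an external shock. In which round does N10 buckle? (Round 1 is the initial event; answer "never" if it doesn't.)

2

Round 1 — N29 buckles (initial).
  N10: +60 → 60 ≥ 40
Round 2 — N10 buckles.
  N22: +70 → 70 ≥ 40
Round 3 — N22 buckles.
  N15: +95 → 95 ≥ 70
  N8: +10 → 10 < 50
Round 4 — N15 buckles.
No further bucklings.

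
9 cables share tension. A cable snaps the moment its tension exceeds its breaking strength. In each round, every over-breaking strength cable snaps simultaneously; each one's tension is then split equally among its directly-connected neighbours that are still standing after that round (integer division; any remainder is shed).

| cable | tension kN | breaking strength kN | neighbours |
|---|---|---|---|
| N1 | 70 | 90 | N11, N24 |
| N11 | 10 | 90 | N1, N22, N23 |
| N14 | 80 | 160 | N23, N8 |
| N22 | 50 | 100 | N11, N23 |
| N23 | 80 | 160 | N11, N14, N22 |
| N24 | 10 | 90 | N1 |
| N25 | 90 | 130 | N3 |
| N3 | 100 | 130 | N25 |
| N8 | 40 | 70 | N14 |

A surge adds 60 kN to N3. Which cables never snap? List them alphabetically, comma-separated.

N1, N11, N14, N22, N23, N24, N8

Round 1 — N3 at 160 > 130. N3 snaps.
  N3 sheds 160 kN to N25: 160 each.
    N25: 90+160 = 250 > 130
Round 2 — N25 snaps.
  N25 sheds 250 kN: no online neighbours, lost.
No further breaks.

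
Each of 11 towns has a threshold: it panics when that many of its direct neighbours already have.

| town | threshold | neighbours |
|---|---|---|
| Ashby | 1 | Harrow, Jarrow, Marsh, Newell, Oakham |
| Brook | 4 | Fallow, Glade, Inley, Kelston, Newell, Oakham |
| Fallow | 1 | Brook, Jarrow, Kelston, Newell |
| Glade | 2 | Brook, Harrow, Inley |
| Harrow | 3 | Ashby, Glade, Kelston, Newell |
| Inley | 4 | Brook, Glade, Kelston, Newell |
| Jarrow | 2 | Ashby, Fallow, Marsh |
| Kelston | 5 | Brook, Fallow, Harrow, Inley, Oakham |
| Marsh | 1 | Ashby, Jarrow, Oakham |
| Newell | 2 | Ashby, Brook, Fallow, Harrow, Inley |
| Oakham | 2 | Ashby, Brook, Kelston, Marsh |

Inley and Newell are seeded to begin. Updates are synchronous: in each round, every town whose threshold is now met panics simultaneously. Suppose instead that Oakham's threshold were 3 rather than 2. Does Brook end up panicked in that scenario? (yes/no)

no

With Oakham's threshold at 3:
Round 1 — Inley, Newell panic (initial).
Round 2 — checking thresholds:
  Ashby: 1 of 5 neighbours ≥ 1, panics.
  Brook: 2 of 6 neighbours < 4, below threshold.
  Fallow: 1 of 4 neighbours ≥ 1, panics.
  Glade: 1 of 3 neighbours < 2, below threshold.
  Harrow: 1 of 4 neighbours < 3, below threshold.
  Kelston: 1 of 5 neighbours < 5, below threshold.
Round 3 — checking thresholds:
  Brook: 3 of 6 neighbours < 4, below threshold.
  Glade: 1 of 3 neighbours < 2, below threshold.
  Harrow: 2 of 4 neighbours < 3, below threshold.
  Jarrow: 2 of 3 neighbours ≥ 2, panics.
  Kelston: 2 of 5 neighbours < 5, below threshold.
  Marsh: 1 of 3 neighbours ≥ 1, panics.
  Oakham: 1 of 4 neighbours < 3, below threshold.
Round 4 — no new panics; cascade stops.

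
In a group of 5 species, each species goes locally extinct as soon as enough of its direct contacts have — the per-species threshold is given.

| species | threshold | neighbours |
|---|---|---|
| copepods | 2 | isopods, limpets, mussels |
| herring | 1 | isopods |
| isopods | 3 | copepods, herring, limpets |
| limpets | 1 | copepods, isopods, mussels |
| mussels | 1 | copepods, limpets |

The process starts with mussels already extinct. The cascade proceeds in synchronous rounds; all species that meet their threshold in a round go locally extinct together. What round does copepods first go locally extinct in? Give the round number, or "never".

Round 1 — mussels goes locally extinct (initial).
Round 2 — checking thresholds:
  copepods: 1 of 3 neighbours < 2, not yet.
  limpets: 1 of 3 neighbours ≥ 1, goes locally extinct.
Round 3 — checking thresholds:
  copepods: 2 of 3 neighbours ≥ 2, goes locally extinct.
  isopods: 1 of 3 neighbours < 3, not yet.
Round 4 — no new extinctions; cascade stops.

3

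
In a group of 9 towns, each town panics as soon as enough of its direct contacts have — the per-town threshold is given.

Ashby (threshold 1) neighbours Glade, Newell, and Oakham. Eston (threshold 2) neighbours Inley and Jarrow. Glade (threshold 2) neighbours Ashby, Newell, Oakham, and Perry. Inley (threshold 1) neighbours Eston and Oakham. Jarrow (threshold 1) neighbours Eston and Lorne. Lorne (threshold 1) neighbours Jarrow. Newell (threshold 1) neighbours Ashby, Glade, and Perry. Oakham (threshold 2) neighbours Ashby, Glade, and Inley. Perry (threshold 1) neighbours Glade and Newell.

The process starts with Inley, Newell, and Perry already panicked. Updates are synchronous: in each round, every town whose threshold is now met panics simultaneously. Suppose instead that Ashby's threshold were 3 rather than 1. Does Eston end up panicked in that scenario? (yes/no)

With Ashby's threshold at 3:
Round 1 — Inley, Newell, Perry panic (initial).
Round 2 — checking thresholds:
  Ashby: 1 of 3 neighbours < 3, holds.
  Eston: 1 of 2 neighbours < 2, holds.
  Glade: 2 of 4 neighbours ≥ 2, panics.
  Oakham: 1 of 3 neighbours < 2, holds.
Round 3 — checking thresholds:
  Ashby: 2 of 3 neighbours < 3, holds.
  Eston: 1 of 2 neighbours < 2, holds.
  Oakham: 2 of 3 neighbours ≥ 2, panics.
Round 4 — checking thresholds:
  Ashby: 3 of 3 neighbours ≥ 3, panics.
  Eston: 1 of 2 neighbours < 2, holds.
Round 5 — no new panics; cascade stops.

no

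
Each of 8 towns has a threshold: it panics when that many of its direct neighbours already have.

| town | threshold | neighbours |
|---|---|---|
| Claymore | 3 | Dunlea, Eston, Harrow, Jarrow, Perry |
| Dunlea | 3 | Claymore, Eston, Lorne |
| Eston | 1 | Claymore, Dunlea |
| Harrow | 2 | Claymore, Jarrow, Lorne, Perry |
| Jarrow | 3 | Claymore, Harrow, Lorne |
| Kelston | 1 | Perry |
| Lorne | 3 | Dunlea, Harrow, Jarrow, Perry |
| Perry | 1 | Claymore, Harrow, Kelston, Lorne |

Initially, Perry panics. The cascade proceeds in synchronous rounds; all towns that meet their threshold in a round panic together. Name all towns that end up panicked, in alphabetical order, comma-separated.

Round 1 — Perry panics (initial).
Round 2 — checking thresholds:
  Claymore: 1 of 5 neighbours < 3, below threshold.
  Harrow: 1 of 4 neighbours < 2, below threshold.
  Kelston: 1 of 1 neighbours ≥ 1, panics.
  Lorne: 1 of 4 neighbours < 3, below threshold.
Round 3 — no new panics; cascade stops.

Kelston, Perry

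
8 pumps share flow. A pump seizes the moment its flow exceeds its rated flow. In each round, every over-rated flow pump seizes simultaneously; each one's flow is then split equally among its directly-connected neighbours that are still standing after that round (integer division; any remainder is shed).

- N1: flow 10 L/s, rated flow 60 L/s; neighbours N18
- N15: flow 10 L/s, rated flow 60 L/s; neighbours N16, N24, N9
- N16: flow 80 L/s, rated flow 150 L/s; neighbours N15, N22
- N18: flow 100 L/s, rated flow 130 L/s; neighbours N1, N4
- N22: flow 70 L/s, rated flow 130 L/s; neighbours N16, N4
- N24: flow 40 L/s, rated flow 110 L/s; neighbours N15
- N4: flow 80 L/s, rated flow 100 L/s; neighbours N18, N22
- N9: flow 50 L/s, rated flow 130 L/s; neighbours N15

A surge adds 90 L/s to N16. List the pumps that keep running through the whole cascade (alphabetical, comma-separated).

N24, N9

Round 1 — N16 at 170 > 150. N16 seizes.
  N16 sheds 170 L/s to N15, N22: 85 each.
    N15: 10+85 = 95 > 60
    N22: 70+85 = 155 > 130
Round 2 — N15, N22 seize.
  N15 sheds 95 L/s to N24, N9: 47 each (1 lost).
    N24: 40+47 = 87 ≤ 110
    N9: 50+47 = 97 ≤ 130
  N22 sheds 155 L/s to N4: 155 each.
    N4: 80+155 = 235 > 100
Round 3 — N4 seizes.
  N4 sheds 235 L/s to N18: 235 each.
    N18: 100+235 = 335 > 130
Round 4 — N18 seizes.
  N18 sheds 335 L/s to N1: 335 each.
    N1: 10+335 = 345 > 60
Round 5 — N1 seizes.
  N1 sheds 345 L/s: no online neighbours, lost.
No further seizures.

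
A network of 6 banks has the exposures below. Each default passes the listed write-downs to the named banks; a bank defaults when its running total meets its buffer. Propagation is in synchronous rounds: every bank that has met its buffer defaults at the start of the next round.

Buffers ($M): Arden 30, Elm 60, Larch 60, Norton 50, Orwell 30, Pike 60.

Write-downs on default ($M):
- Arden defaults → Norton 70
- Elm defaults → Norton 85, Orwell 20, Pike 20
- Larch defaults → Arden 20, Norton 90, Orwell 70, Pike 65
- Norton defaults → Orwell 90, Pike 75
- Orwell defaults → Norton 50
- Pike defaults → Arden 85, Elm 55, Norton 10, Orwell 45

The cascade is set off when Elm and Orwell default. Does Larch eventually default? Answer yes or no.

Round 1 — Elm, Orwell default (initial).
  Norton: +85+50 → 135 ≥ 50
  Pike: +20 → 20 < 60
Round 2 — Norton defaults.
  Pike: +75 → 95 ≥ 60
Round 3 — Pike defaults.
  Arden: +85 → 85 ≥ 30
Round 4 — Arden defaults.
No further defaults.

no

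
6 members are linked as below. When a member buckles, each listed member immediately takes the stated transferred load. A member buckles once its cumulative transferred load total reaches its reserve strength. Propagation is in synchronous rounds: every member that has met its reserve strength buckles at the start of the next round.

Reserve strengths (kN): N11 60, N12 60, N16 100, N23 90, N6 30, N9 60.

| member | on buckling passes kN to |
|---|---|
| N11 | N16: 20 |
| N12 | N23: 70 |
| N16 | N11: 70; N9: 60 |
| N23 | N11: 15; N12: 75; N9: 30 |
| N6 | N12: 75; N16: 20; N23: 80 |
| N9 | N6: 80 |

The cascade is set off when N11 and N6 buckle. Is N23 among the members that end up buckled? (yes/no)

yes

Round 1 — N11, N6 buckle (initial).
  N12: +75 → 75 ≥ 60
  N16: +20+20 → 40 < 100
  N23: +80 → 80 < 90
Round 2 — N12 buckles.
  N23: +70 → 150 ≥ 90
Round 3 — N23 buckles.
  N9: +30 → 30 < 60
No further bucklings.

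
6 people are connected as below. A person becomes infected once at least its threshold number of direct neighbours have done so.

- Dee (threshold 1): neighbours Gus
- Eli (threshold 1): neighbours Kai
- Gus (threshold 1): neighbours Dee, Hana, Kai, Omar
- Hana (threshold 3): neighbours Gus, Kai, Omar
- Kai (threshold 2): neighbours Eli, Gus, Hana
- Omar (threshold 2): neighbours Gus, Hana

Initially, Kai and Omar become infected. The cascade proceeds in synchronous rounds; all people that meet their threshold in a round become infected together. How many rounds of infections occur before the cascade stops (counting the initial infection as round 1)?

3

Round 1 — Kai, Omar become infected (initial).
Round 2 — checking thresholds:
  Eli: 1 of 1 neighbours ≥ 1, becomes infected.
  Gus: 2 of 4 neighbours ≥ 1, becomes infected.
  Hana: 2 of 3 neighbours < 3, not yet.
Round 3 — checking thresholds:
  Dee: 1 of 1 neighbours ≥ 1, becomes infected.
  Hana: 3 of 3 neighbours ≥ 3, becomes infected.
Round 4 — no new infections; cascade stops.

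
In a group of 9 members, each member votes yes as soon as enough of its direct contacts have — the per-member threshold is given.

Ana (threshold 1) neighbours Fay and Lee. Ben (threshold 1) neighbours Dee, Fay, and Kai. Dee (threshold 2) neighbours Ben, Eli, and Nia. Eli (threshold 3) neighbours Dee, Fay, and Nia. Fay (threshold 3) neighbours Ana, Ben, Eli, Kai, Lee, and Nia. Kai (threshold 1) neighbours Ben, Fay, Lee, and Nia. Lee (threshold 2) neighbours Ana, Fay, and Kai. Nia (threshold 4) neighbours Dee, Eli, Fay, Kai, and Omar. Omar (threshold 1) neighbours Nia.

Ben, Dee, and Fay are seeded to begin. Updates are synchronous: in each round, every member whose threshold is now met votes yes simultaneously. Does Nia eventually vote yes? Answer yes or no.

Round 1 — Ben, Dee, Fay vote yes (initial).
Round 2 — checking thresholds:
  Ana: 1 of 2 neighbours ≥ 1, votes yes.
  Eli: 2 of 3 neighbours < 3, not yet.
  Kai: 2 of 4 neighbours ≥ 1, votes yes.
  Lee: 1 of 3 neighbours < 2, not yet.
  Nia: 2 of 5 neighbours < 4, not yet.
Round 3 — checking thresholds:
  Eli: 2 of 3 neighbours < 3, not yet.
  Lee: 3 of 3 neighbours ≥ 2, votes yes.
  Nia: 3 of 5 neighbours < 4, not yet.
Round 4 — no new yes votes; cascade stops.

no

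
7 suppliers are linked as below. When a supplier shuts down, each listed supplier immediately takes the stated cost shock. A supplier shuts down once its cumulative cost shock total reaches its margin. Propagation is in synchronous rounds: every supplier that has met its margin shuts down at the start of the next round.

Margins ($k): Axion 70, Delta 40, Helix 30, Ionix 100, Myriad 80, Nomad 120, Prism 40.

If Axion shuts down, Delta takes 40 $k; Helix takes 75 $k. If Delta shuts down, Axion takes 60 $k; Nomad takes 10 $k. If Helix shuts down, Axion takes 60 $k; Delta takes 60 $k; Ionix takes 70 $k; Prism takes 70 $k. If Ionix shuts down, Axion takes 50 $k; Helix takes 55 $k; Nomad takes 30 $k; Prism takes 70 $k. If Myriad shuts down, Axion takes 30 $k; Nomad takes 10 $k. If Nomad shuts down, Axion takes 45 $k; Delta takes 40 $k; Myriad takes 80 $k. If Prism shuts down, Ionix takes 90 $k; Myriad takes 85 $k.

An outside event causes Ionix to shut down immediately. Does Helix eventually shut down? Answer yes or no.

yes

Round 1 — Ionix shuts down (initial).
  Axion: +50 → 50 < 70
  Helix: +55 → 55 ≥ 30
  Nomad: +30 → 30 < 120
  Prism: +70 → 70 ≥ 40
Round 2 — Helix, Prism shut down.
  Axion: +60 → 110 ≥ 70
  Delta: +60 → 60 ≥ 40
  Myriad: +85 → 85 ≥ 80
Round 3 — Axion, Delta, Myriad shut down.
  Nomad: +10+10 → 50 < 120
No further shutdowns.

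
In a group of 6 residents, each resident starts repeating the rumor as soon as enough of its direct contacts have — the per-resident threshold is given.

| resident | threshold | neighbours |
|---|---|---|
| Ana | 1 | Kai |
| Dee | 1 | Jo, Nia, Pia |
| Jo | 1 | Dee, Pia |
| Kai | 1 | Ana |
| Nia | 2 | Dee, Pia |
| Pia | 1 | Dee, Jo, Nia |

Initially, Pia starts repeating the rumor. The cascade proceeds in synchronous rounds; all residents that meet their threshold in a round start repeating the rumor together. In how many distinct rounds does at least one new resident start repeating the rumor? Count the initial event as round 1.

Round 1 — Pia starts repeating the rumor (initial).
Round 2 — checking thresholds:
  Dee: 1 of 3 neighbours ≥ 1, starts repeating the rumor.
  Jo: 1 of 2 neighbours ≥ 1, starts repeating the rumor.
  Nia: 1 of 2 neighbours < 2, below threshold.
Round 3 — checking thresholds:
  Nia: 2 of 2 neighbours ≥ 2, starts repeating the rumor.
Round 4 — no new spreads; cascade stops.

3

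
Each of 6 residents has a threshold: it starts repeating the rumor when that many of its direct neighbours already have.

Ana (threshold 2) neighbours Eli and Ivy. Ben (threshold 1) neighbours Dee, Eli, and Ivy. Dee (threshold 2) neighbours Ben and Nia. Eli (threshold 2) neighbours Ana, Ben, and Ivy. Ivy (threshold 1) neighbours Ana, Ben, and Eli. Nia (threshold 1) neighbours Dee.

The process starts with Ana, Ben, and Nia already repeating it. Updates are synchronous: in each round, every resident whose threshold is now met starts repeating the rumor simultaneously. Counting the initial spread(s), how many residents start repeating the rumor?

Round 1 — Ana, Ben, Nia start repeating the rumor (initial).
Round 2 — checking thresholds:
  Dee: 2 of 2 neighbours ≥ 2, starts repeating the rumor.
  Eli: 2 of 3 neighbours ≥ 2, starts repeating the rumor.
  Ivy: 2 of 3 neighbours ≥ 1, starts repeating the rumor.
Round 3 — no new spreads; cascade stops.

6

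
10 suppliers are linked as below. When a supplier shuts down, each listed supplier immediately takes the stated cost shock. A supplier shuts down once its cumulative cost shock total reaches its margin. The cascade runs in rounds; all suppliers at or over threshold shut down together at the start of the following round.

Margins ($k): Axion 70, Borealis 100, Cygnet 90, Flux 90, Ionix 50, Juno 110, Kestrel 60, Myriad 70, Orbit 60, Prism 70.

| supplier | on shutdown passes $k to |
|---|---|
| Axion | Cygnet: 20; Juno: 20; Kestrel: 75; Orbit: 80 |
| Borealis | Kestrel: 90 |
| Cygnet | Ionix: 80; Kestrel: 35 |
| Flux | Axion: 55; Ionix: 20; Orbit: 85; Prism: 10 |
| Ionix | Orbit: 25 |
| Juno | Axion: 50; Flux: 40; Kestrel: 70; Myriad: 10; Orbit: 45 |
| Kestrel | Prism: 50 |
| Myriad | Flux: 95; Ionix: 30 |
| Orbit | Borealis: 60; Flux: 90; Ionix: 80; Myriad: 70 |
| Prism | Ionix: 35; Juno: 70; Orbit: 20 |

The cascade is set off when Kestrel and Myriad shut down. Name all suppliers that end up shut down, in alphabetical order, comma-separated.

Flux, Ionix, Kestrel, Myriad, Orbit

Round 1 — Kestrel, Myriad shut down (initial).
  Flux: +95 → 95 ≥ 90
  Ionix: +30 → 30 < 50
  Prism: +50 → 50 < 70
Round 2 — Flux shuts down.
  Axion: +55 → 55 < 70
  Ionix: +20 → 50 ≥ 50
  Orbit: +85 → 85 ≥ 60
  Prism: +10 → 60 < 70
Round 3 — Ionix, Orbit shut down.
  Borealis: +60 → 60 < 100
No further shutdowns.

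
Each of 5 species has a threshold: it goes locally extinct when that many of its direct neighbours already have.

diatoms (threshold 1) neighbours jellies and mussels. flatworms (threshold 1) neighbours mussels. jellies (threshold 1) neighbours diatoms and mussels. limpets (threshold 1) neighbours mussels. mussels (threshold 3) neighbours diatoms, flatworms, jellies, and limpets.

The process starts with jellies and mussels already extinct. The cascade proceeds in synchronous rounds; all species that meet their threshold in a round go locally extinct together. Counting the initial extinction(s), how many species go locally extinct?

Round 1 — jellies, mussels go locally extinct (initial).
Round 2 — checking thresholds:
  diatoms: 2 of 2 neighbours ≥ 1, goes locally extinct.
  flatworms: 1 of 1 neighbours ≥ 1, goes locally extinct.
  limpets: 1 of 1 neighbours ≥ 1, goes locally extinct.
Round 3 — no new extinctions; cascade stops.

5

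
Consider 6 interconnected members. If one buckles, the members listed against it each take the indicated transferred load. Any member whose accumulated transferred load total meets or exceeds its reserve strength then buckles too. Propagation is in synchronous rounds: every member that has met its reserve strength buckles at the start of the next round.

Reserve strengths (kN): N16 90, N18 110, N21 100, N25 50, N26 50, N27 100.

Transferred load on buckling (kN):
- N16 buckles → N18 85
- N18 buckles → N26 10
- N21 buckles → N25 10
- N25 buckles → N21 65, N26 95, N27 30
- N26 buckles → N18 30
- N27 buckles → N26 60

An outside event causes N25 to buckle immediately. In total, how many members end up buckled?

Round 1 — N25 buckles (initial).
  N21: +65 → 65 < 100
  N26: +95 → 95 ≥ 50
  N27: +30 → 30 < 100
Round 2 — N26 buckles.
  N18: +30 → 30 < 110
No further bucklings.

2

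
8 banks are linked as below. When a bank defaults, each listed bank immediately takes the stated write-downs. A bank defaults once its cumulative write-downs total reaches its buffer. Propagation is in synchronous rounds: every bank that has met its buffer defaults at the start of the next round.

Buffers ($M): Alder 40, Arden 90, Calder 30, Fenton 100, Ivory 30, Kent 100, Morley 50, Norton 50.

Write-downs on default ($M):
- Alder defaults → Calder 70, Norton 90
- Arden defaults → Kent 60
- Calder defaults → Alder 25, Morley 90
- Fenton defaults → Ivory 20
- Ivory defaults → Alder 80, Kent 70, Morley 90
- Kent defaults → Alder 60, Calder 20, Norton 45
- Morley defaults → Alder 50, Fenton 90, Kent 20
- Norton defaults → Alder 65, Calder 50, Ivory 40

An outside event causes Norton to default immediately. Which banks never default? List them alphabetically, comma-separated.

Arden, Fenton, Kent

Round 1 — Norton defaults (initial).
  Alder: +65 → 65 ≥ 40
  Calder: +50 → 50 ≥ 30
  Ivory: +40 → 40 ≥ 30
Round 2 — Alder, Calder, Ivory default.
  Kent: +70 → 70 < 100
  Morley: +90+90 → 180 ≥ 50
Round 3 — Morley defaults.
  Fenton: +90 → 90 < 100
  Kent: +20 → 90 < 100
No further defaults.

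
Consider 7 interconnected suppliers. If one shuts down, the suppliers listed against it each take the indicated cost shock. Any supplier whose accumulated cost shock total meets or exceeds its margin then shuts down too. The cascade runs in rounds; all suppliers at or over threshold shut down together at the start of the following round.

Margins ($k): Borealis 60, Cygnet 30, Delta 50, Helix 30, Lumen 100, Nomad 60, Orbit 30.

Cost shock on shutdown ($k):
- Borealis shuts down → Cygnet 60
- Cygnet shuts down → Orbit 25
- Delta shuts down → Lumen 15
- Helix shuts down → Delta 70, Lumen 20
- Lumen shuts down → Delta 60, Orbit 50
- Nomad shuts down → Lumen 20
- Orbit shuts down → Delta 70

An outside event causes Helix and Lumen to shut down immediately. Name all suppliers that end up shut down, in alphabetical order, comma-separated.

Round 1 — Helix, Lumen shut down (initial).
  Delta: +70+60 → 130 ≥ 50
  Orbit: +50 → 50 ≥ 30
Round 2 — Delta, Orbit shut down.
No further shutdowns.

Delta, Helix, Lumen, Orbit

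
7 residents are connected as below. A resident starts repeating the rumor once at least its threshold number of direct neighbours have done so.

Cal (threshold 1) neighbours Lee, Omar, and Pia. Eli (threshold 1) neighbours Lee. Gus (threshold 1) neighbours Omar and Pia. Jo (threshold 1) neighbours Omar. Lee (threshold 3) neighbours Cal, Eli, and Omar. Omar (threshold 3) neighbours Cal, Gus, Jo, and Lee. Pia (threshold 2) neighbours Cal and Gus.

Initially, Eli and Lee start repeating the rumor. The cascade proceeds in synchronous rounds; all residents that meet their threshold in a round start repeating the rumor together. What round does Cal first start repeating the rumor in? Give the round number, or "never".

2

Round 1 — Eli, Lee start repeating the rumor (initial).
Round 2 — checking thresholds:
  Cal: 1 of 3 neighbours ≥ 1, starts repeating the rumor.
  Omar: 1 of 4 neighbours < 3, holds.
Round 3 — no new spreads; cascade stops.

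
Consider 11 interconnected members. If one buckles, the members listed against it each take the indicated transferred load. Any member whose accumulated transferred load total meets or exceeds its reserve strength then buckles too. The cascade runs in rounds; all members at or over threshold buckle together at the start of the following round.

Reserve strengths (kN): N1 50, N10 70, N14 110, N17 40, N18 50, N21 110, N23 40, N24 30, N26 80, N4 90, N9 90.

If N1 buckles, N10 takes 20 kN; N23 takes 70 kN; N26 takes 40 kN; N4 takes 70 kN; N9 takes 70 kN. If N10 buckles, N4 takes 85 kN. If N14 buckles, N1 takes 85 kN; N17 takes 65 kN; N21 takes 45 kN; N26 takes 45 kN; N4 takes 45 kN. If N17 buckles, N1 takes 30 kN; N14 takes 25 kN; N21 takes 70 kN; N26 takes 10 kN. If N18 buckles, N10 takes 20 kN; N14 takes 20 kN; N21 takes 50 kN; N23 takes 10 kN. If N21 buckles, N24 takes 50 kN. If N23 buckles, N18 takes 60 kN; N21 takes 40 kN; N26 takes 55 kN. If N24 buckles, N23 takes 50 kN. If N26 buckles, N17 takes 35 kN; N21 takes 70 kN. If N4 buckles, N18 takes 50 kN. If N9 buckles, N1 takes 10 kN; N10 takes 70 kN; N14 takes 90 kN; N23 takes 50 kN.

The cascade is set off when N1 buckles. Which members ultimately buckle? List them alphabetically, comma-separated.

N1, N18, N21, N23, N24, N26

Round 1 — N1 buckles (initial).
  N10: +20 → 20 < 70
  N23: +70 → 70 ≥ 40
  N26: +40 → 40 < 80
  N4: +70 → 70 < 90
  N9: +70 → 70 < 90
Round 2 — N23 buckles.
  N18: +60 → 60 ≥ 50
  N21: +40 → 40 < 110
  N26: +55 → 95 ≥ 80
Round 3 — N18, N26 buckle.
  N10: +20 → 40 < 70
  N14: +20 → 20 < 110
  N17: +35 → 35 < 40
  N21: +50+70 → 160 ≥ 110
Round 4 — N21 buckles.
  N24: +50 → 50 ≥ 30
Round 5 — N24 buckles.
No further bucklings.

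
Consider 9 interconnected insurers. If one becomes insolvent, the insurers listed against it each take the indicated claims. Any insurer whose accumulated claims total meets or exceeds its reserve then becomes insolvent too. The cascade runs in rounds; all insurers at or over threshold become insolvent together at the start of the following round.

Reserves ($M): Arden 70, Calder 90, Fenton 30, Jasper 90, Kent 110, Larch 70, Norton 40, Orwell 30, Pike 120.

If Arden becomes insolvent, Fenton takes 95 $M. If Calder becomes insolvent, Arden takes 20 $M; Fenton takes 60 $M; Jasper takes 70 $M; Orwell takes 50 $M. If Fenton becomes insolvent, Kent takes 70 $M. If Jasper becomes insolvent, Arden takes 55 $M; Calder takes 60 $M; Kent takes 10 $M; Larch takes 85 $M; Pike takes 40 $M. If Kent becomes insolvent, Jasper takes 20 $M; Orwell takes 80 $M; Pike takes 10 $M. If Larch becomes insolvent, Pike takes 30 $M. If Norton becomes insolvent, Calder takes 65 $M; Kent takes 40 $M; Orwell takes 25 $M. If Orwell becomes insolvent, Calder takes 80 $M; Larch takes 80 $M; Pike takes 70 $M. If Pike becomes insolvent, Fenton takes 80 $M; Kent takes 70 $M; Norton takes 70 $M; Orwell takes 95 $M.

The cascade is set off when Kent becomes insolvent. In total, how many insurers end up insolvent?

3

Round 1 — Kent becomes insolvent (initial).
  Jasper: +20 → 20 < 90
  Orwell: +80 → 80 ≥ 30
  Pike: +10 → 10 < 120
Round 2 — Orwell becomes insolvent.
  Calder: +80 → 80 < 90
  Larch: +80 → 80 ≥ 70
  Pike: +70 → 80 < 120
Round 3 — Larch becomes insolvent.
  Pike: +30 → 110 < 120
No further insolvencies.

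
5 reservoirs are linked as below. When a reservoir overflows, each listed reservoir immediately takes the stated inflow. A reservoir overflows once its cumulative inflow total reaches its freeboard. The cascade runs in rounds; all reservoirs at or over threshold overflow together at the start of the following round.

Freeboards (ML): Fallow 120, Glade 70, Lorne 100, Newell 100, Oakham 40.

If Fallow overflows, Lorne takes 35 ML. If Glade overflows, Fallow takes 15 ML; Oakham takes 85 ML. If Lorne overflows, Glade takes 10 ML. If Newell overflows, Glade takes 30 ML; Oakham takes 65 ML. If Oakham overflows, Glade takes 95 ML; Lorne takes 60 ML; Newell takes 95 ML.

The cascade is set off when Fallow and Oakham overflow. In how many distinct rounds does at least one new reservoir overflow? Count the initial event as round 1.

2

Round 1 — Fallow, Oakham overflow (initial).
  Glade: +95 → 95 ≥ 70
  Lorne: +35+60 → 95 < 100
  Newell: +95 → 95 < 100
Round 2 — Glade overflows.
No further overflows.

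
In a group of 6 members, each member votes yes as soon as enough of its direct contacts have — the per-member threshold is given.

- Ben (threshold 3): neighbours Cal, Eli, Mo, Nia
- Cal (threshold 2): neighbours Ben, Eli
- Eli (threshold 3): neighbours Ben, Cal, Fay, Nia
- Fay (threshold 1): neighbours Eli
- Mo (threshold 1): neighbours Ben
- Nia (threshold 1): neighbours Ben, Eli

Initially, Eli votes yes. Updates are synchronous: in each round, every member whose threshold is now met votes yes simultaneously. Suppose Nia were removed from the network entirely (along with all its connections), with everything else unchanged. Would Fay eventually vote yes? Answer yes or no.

With Nia removed:
Round 1 — Eli votes yes (initial).
Round 2 — checking thresholds:
  Ben: 1 of 3 neighbours < 3, below threshold.
  Cal: 1 of 2 neighbours < 2, below threshold.
  Fay: 1 of 1 neighbours ≥ 1, votes yes.
Round 3 — no new yes votes; cascade stops.

yes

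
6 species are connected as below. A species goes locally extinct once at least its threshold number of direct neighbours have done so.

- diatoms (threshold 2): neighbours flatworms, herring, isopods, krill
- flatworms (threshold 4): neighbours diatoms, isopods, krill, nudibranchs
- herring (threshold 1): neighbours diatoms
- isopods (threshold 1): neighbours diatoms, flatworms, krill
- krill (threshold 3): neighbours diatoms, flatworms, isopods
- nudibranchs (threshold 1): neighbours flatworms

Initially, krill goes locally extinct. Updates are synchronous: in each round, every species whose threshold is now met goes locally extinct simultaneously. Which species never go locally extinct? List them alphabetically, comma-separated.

flatworms, nudibranchs

Round 1 — krill goes locally extinct (initial).
Round 2 — checking thresholds:
  diatoms: 1 of 4 neighbours < 2, holds.
  flatworms: 1 of 4 neighbours < 4, holds.
  isopods: 1 of 3 neighbours ≥ 1, goes locally extinct.
Round 3 — checking thresholds:
  diatoms: 2 of 4 neighbours ≥ 2, goes locally extinct.
  flatworms: 2 of 4 neighbours < 4, holds.
Round 4 — checking thresholds:
  flatworms: 3 of 4 neighbours < 4, holds.
  herring: 1 of 1 neighbours ≥ 1, goes locally extinct.
Round 5 — no new extinctions; cascade stops.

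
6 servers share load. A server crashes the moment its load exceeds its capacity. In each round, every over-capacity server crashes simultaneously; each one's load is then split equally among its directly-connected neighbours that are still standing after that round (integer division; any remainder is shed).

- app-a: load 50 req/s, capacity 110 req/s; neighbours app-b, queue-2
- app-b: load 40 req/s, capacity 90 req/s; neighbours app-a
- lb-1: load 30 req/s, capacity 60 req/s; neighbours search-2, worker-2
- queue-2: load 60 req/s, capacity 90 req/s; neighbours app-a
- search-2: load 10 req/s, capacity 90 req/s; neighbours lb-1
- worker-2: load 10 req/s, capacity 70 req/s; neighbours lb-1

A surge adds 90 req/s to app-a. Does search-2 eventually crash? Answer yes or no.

no

Round 1 — app-a at 140 > 110. app-a crashes.
  app-a sheds 140 req/s to app-b, queue-2: 70 each.
    app-b: 40+70 = 110 > 90
    queue-2: 60+70 = 130 > 90
Round 2 — app-b, queue-2 crash.
  app-b sheds 110 req/s: no online neighbours, lost.
  queue-2 sheds 130 req/s: no online neighbours, lost.
No further crashes.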